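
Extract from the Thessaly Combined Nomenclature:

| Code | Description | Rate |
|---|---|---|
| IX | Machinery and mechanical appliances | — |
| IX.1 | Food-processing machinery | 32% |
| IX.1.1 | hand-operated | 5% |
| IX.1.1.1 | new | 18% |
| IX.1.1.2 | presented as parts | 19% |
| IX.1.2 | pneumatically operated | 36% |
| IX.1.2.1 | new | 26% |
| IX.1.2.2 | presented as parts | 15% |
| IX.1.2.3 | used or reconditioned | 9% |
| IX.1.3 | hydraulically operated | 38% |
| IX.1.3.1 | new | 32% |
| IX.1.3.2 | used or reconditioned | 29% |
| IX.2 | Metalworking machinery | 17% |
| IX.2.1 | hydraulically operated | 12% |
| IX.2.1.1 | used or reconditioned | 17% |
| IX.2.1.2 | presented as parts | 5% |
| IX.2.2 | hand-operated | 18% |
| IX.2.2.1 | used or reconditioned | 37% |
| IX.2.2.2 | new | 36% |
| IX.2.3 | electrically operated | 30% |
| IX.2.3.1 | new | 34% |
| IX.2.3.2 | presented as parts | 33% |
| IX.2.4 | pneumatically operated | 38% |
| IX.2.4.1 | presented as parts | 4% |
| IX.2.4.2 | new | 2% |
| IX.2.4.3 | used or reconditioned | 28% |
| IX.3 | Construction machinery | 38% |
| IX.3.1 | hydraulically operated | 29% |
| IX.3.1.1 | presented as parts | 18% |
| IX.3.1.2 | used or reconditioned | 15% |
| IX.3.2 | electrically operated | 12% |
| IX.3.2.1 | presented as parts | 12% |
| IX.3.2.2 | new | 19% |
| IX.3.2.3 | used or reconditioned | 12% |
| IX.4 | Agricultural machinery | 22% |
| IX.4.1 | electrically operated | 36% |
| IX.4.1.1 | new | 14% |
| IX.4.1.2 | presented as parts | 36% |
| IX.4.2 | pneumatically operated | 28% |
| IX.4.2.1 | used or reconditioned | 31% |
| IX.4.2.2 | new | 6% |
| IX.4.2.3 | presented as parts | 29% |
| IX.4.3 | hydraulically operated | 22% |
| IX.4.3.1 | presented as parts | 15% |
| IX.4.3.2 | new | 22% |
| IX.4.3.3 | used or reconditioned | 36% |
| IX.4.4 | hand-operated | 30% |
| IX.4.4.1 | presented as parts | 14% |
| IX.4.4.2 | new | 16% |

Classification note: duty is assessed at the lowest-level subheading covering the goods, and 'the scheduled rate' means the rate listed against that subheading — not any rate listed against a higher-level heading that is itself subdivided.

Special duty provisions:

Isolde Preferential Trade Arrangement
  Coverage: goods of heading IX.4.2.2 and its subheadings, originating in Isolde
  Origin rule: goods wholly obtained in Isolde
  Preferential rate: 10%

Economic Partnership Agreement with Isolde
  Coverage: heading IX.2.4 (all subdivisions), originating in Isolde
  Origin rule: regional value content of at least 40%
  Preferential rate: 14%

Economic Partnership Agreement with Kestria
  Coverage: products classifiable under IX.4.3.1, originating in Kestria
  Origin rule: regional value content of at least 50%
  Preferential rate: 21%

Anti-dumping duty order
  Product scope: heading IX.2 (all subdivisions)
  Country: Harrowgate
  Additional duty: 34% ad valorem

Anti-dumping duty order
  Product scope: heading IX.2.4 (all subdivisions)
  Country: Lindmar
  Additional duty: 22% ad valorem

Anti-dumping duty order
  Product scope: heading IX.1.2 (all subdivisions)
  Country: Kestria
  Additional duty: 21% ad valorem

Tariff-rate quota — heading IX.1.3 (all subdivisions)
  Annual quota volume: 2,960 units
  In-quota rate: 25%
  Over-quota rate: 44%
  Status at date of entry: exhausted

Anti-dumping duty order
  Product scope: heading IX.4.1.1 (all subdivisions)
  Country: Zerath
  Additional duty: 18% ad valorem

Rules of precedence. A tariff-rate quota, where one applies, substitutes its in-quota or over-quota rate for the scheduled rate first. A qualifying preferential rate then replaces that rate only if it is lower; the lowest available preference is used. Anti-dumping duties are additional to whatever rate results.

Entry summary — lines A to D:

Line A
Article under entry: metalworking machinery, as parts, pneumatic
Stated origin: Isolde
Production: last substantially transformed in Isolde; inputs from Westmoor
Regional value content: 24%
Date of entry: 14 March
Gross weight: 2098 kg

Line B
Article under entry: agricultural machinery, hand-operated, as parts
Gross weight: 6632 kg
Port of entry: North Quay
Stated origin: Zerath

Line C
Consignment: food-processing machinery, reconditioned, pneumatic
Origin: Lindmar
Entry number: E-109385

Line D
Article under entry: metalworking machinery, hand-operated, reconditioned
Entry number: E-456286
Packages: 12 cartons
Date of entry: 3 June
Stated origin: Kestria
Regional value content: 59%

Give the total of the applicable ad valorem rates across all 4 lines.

Line A: metalworking → IX.2; pneumatic → IX.2.4; as parts → IX.2.4.1. Scheduled 4%. Isolde agreement on IX.4.2.2: IX.2.4.1 not covered; Isolde agreement on IX.2.4: RVC < 40%. → 4%.
Line B: agricultural → IX.4; hand-operated → IX.4.4; as parts → IX.4.4.1. Scheduled 14%. No special measure applies. → 14%.
Line C: food-processing → IX.1; pneumatic → IX.1.2; reconditioned → IX.1.2.3. Scheduled 9%. No special measure applies. → 9%.
Line D: metalworking → IX.2; hand-operated → IX.2.2; reconditioned → IX.2.2.1. Scheduled 37%. Kestria agreement on IX.4.3.1: IX.2.2.1 not covered. → 37%.
Sum: 4% + 14% + 9% + 37% = 64%.

64%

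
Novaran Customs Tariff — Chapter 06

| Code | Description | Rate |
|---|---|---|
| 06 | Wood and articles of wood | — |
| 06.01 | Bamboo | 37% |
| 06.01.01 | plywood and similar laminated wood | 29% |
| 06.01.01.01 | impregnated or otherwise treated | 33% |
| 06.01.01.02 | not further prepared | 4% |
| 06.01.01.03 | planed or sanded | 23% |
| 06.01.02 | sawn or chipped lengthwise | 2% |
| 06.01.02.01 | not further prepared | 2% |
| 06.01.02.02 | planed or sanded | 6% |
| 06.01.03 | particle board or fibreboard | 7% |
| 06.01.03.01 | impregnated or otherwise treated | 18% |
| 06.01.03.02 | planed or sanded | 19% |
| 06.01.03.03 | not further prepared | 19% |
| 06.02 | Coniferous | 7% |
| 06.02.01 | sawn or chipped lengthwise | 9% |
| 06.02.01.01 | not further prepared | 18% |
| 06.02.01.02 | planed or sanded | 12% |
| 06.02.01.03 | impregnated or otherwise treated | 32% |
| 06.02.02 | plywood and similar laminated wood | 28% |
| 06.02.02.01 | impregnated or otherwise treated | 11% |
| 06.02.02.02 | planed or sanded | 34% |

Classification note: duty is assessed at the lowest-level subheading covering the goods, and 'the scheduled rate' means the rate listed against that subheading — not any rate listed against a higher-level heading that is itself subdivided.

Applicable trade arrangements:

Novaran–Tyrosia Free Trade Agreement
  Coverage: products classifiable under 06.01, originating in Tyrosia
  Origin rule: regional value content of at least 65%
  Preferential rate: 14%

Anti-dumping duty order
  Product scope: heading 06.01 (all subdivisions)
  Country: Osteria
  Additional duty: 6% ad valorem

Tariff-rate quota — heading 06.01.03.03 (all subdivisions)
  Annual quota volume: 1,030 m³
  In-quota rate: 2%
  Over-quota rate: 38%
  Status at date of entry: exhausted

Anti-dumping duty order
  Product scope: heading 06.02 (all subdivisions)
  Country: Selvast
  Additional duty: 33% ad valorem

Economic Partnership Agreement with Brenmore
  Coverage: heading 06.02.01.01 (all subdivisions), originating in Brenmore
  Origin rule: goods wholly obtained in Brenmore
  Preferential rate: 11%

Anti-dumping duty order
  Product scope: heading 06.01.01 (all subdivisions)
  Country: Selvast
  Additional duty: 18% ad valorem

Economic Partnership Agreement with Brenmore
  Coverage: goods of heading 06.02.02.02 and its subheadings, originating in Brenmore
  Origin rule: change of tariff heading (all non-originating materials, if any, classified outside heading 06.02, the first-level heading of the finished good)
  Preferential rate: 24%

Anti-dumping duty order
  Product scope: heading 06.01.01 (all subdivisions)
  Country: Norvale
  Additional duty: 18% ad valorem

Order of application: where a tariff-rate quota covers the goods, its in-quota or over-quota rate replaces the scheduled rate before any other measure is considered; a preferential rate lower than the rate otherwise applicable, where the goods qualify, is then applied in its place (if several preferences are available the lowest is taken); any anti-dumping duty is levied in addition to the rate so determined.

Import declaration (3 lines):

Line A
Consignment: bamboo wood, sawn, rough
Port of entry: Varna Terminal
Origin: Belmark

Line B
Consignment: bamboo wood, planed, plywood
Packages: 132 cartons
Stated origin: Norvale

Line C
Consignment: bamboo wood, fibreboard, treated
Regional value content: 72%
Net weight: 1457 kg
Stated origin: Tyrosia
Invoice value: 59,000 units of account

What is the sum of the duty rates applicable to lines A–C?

57%

Line A: bamboo → 06.01; sawn → 06.01.02; rough → 06.01.02.01. Scheduled 2%. No special measure applies. → 2%.
Line B: bamboo → 06.01; plywood → 06.01.01; planed → 06.01.01.03. Scheduled 23%. anti-dumping (Norvale, 06.01.01): +18%; total 23% + 18% = 41%. → 41%.
Line C: bamboo → 06.01; fibreboard → 06.01.03; treated → 06.01.03.01. Scheduled 18%. Tyrosia agreement on 06.01: RVC ≥ 65% → 14% available; preferential 14%. → 14%.
Sum: 2% + 41% + 14% = 57%.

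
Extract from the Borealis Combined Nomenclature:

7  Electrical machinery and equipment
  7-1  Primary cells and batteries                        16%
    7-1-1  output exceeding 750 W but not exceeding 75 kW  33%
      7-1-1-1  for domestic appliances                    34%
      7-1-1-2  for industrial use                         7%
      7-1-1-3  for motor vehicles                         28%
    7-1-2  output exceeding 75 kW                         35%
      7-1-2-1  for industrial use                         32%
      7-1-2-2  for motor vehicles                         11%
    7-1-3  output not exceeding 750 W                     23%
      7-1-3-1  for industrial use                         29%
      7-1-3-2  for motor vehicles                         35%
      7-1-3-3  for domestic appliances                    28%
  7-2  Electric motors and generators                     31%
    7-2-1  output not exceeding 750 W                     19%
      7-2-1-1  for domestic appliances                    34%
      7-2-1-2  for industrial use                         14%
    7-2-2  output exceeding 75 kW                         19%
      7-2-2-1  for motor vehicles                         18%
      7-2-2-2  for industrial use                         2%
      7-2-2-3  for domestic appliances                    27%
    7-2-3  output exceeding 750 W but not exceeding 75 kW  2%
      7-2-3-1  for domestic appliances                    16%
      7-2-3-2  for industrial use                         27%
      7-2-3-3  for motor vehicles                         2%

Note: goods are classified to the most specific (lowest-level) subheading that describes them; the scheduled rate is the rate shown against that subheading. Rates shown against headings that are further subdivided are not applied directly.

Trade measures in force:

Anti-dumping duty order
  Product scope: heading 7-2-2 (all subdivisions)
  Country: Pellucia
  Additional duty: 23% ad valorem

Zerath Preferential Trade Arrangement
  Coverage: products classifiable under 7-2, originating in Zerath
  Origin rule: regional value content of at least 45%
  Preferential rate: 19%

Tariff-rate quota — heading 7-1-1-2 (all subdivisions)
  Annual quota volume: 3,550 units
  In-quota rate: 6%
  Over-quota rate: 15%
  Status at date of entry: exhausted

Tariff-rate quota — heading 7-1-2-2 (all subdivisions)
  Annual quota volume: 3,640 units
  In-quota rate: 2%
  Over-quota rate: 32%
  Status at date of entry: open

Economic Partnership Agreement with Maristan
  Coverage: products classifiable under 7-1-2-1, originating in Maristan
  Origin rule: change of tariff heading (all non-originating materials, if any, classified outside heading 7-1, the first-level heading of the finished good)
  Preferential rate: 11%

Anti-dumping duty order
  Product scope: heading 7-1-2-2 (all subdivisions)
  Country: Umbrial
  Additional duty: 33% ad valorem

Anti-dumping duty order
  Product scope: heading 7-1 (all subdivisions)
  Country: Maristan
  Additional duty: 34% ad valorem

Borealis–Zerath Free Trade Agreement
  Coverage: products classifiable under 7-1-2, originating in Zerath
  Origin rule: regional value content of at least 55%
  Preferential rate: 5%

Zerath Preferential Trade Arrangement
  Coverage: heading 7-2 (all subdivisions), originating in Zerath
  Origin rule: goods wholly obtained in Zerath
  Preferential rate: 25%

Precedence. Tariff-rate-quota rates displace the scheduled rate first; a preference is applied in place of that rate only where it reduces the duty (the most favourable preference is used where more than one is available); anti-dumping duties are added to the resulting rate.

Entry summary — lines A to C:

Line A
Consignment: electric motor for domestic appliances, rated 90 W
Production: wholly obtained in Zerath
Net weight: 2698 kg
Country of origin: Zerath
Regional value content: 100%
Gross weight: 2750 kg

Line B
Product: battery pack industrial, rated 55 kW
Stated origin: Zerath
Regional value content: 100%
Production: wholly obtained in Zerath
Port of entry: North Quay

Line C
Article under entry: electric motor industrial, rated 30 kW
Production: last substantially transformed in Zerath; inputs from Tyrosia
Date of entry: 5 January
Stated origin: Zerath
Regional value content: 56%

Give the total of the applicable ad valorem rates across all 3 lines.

Line A: electric motor → 7-2; rated 90 W → 7-2-1; for domestic appliances → 7-2-1-1. Scheduled 34%. Zerath agreement on 7-2: RVC ≥ 45% → 19% available; Zerath agreement on 7-1-2: 7-2-1-1 not covered; Zerath agreement on 7-2: wholly obtained → 25% available; preferential 19%. → 19%.
Line B: battery pack → 7-1; rated 55 kW → 7-1-1; industrial → 7-1-1-2. Scheduled 7%. quota on 7-1-1-2 exhausted → over-quota 15%; Zerath agreement on 7-2: 7-1-1-2 not covered; Zerath agreement on 7-1-2: 7-1-1-2 not covered; Zerath agreement on 7-2: 7-1-1-2 not covered. → 15%.
Line C: electric motor → 7-2; rated 30 kW → 7-2-3; industrial → 7-2-3-2. Scheduled 27%. Zerath agreement on 7-2: RVC ≥ 45% → 19% available; Zerath agreement on 7-1-2: 7-2-3-2 not covered; Zerath agreement on 7-2: not wholly obtained; preferential 19%. → 19%.
Sum: 19% + 15% + 19% = 53%.

53%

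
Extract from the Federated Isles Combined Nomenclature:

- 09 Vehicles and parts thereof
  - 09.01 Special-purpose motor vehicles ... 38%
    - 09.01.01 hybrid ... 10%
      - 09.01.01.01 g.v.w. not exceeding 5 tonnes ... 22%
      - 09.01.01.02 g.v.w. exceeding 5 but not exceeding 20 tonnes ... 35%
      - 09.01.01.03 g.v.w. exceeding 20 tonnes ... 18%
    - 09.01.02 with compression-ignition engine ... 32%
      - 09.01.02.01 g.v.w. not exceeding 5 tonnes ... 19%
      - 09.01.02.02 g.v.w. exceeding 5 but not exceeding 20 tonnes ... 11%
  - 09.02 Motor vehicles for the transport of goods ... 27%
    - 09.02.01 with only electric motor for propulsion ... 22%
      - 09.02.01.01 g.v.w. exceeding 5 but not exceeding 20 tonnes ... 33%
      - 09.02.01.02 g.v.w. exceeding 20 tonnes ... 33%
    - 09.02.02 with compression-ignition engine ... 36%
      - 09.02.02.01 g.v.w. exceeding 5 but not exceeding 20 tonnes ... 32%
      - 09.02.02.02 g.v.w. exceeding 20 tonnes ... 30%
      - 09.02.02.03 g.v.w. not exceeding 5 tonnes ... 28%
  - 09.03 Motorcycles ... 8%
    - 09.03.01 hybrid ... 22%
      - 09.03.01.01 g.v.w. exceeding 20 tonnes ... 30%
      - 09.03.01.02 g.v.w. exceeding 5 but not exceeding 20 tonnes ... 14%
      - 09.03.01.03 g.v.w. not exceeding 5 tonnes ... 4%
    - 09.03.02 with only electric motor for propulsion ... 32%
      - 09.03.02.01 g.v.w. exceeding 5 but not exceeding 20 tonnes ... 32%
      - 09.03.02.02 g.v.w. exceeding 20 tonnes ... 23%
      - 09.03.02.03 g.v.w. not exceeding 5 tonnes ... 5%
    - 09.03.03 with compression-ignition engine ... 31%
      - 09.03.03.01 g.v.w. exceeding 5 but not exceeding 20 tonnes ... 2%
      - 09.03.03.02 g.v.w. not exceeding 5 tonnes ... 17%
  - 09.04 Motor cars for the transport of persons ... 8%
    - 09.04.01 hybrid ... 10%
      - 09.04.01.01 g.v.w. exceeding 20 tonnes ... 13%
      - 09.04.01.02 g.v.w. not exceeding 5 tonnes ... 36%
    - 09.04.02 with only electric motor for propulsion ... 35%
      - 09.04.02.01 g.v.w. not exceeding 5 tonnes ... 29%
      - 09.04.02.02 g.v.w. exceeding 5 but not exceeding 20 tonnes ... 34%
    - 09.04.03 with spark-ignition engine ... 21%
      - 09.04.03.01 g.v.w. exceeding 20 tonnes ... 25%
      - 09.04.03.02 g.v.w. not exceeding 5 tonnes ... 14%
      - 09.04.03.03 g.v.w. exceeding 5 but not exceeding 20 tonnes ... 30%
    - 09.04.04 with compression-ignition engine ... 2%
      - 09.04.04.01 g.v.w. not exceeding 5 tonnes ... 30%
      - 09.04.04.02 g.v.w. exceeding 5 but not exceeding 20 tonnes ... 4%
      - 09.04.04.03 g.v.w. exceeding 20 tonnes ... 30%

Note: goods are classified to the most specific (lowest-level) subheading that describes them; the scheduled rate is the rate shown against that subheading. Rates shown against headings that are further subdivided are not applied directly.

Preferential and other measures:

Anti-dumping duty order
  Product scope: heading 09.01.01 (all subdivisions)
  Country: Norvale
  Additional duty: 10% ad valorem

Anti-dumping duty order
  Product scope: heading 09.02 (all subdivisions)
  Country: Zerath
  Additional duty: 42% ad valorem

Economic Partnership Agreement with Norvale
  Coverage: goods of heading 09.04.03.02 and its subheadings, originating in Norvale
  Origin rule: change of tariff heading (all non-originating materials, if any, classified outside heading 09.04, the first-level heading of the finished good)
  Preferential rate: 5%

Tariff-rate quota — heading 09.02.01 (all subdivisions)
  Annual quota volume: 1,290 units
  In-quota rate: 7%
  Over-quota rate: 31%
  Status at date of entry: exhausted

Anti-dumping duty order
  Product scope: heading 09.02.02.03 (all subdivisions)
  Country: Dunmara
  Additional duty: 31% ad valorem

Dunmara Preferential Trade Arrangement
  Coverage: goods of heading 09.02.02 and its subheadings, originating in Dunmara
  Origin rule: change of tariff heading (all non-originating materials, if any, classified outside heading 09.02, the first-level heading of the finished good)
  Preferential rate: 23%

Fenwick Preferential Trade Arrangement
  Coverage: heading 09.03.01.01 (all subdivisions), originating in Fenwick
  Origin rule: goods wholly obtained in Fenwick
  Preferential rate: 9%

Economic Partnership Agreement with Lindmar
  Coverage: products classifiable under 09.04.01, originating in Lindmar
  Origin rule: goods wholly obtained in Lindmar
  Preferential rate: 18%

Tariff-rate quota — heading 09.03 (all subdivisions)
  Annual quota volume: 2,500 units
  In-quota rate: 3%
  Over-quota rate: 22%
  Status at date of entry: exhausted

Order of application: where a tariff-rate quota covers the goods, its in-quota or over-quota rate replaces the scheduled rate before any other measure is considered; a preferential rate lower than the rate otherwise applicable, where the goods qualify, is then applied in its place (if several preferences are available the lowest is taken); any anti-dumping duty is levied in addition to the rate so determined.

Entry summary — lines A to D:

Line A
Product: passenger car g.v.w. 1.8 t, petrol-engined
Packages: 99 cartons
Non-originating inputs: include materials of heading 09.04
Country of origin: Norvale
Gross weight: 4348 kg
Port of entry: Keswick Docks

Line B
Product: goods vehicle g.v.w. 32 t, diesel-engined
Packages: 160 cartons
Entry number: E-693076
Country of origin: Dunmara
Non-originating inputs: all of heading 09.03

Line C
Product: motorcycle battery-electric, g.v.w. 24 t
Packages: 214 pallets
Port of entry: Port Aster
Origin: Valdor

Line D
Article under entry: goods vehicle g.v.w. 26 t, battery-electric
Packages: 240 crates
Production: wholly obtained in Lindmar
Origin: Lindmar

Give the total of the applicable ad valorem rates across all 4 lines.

90%

Line A: passenger car → 09.04; petrol-engined → 09.04.03; g.v.w. 1.8 t → 09.04.03.02. Scheduled 14%. Norvale agreement on 09.04.03.02: CTH not met. → 14%.
Line B: goods vehicle → 09.02; diesel-engined → 09.02.02; g.v.w. 32 t → 09.02.02.02. Scheduled 30%. Dunmara agreement on 09.02.02: CTH met → 23% available; preferential 23%. → 23%.
Line C: motorcycle → 09.03; battery-electric → 09.03.02; g.v.w. 24 t → 09.03.02.02. Scheduled 23%. quota on 09.03 exhausted → over-quota 22%. → 22%.
Line D: goods vehicle → 09.02; battery-electric → 09.02.01; g.v.w. 26 t → 09.02.01.02. Scheduled 33%. quota on 09.02.01 exhausted → over-quota 31%; Lindmar agreement on 09.04.01: 09.02.01.02 not covered. → 31%.
Sum: 14% + 23% + 22% + 31% = 90%.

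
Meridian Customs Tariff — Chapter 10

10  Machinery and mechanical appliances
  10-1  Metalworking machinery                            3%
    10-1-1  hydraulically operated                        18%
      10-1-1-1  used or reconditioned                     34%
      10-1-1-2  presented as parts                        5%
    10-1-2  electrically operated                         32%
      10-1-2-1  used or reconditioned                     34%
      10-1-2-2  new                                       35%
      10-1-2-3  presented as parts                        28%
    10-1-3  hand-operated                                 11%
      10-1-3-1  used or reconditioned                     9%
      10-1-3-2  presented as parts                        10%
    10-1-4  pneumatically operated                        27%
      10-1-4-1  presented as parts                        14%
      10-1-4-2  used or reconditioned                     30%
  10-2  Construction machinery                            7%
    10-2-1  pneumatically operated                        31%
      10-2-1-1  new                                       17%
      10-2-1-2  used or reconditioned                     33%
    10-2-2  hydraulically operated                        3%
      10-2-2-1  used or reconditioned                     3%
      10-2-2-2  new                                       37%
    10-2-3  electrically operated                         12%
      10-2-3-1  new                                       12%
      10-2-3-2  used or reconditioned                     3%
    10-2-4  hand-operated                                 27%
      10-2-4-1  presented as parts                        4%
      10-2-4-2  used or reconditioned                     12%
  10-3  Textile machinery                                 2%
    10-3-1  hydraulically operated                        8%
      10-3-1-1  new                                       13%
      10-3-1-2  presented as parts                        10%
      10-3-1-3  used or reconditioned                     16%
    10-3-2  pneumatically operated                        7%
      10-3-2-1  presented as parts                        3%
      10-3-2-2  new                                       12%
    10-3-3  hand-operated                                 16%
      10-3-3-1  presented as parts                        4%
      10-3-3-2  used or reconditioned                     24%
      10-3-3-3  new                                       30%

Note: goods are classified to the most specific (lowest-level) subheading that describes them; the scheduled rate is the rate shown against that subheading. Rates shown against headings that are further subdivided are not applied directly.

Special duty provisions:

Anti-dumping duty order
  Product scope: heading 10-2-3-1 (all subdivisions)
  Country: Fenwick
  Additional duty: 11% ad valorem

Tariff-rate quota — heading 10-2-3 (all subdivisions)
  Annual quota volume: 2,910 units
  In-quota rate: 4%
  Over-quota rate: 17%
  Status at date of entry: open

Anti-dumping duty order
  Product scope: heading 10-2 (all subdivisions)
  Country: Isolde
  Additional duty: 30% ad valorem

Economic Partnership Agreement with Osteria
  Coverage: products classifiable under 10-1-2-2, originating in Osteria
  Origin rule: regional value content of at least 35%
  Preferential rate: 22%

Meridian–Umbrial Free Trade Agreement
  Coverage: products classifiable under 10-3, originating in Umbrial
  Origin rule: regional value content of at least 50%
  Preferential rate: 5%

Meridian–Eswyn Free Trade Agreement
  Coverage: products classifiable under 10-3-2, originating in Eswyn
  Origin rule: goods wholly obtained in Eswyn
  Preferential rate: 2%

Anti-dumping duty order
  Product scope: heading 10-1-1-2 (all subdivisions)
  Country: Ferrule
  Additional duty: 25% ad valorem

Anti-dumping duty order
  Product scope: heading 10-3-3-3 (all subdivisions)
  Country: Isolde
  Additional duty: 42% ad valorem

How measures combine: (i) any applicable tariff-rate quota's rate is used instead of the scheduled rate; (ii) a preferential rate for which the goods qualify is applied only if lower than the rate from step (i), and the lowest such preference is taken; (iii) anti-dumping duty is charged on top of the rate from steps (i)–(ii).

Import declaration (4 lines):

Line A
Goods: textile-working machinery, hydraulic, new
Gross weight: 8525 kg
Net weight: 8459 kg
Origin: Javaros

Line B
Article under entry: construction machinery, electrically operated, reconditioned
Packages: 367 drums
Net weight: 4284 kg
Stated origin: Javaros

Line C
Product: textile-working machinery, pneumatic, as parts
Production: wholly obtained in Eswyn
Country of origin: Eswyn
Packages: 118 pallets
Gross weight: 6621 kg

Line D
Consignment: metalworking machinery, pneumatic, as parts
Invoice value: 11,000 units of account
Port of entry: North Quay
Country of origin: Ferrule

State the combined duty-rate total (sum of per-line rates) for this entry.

33%

Line A: textile-working → 10-3; hydraulic → 10-3-1; new → 10-3-1-1. Scheduled 13%. No special measure applies. → 13%.
Line B: construction → 10-2; electrically operated → 10-2-3; reconditioned → 10-2-3-2. Scheduled 3%. quota on 10-2-3 open → in-quota 4%. → 4%.
Line C: textile-working → 10-3; pneumatic → 10-3-2; as parts → 10-3-2-1. Scheduled 3%. Eswyn agreement on 10-3-2: wholly obtained → 2% available; preferential 2%. → 2%.
Line D: metalworking → 10-1; pneumatic → 10-1-4; as parts → 10-1-4-1. Scheduled 14%. No special measure applies. → 14%.
Sum: 13% + 4% + 2% + 14% = 33%.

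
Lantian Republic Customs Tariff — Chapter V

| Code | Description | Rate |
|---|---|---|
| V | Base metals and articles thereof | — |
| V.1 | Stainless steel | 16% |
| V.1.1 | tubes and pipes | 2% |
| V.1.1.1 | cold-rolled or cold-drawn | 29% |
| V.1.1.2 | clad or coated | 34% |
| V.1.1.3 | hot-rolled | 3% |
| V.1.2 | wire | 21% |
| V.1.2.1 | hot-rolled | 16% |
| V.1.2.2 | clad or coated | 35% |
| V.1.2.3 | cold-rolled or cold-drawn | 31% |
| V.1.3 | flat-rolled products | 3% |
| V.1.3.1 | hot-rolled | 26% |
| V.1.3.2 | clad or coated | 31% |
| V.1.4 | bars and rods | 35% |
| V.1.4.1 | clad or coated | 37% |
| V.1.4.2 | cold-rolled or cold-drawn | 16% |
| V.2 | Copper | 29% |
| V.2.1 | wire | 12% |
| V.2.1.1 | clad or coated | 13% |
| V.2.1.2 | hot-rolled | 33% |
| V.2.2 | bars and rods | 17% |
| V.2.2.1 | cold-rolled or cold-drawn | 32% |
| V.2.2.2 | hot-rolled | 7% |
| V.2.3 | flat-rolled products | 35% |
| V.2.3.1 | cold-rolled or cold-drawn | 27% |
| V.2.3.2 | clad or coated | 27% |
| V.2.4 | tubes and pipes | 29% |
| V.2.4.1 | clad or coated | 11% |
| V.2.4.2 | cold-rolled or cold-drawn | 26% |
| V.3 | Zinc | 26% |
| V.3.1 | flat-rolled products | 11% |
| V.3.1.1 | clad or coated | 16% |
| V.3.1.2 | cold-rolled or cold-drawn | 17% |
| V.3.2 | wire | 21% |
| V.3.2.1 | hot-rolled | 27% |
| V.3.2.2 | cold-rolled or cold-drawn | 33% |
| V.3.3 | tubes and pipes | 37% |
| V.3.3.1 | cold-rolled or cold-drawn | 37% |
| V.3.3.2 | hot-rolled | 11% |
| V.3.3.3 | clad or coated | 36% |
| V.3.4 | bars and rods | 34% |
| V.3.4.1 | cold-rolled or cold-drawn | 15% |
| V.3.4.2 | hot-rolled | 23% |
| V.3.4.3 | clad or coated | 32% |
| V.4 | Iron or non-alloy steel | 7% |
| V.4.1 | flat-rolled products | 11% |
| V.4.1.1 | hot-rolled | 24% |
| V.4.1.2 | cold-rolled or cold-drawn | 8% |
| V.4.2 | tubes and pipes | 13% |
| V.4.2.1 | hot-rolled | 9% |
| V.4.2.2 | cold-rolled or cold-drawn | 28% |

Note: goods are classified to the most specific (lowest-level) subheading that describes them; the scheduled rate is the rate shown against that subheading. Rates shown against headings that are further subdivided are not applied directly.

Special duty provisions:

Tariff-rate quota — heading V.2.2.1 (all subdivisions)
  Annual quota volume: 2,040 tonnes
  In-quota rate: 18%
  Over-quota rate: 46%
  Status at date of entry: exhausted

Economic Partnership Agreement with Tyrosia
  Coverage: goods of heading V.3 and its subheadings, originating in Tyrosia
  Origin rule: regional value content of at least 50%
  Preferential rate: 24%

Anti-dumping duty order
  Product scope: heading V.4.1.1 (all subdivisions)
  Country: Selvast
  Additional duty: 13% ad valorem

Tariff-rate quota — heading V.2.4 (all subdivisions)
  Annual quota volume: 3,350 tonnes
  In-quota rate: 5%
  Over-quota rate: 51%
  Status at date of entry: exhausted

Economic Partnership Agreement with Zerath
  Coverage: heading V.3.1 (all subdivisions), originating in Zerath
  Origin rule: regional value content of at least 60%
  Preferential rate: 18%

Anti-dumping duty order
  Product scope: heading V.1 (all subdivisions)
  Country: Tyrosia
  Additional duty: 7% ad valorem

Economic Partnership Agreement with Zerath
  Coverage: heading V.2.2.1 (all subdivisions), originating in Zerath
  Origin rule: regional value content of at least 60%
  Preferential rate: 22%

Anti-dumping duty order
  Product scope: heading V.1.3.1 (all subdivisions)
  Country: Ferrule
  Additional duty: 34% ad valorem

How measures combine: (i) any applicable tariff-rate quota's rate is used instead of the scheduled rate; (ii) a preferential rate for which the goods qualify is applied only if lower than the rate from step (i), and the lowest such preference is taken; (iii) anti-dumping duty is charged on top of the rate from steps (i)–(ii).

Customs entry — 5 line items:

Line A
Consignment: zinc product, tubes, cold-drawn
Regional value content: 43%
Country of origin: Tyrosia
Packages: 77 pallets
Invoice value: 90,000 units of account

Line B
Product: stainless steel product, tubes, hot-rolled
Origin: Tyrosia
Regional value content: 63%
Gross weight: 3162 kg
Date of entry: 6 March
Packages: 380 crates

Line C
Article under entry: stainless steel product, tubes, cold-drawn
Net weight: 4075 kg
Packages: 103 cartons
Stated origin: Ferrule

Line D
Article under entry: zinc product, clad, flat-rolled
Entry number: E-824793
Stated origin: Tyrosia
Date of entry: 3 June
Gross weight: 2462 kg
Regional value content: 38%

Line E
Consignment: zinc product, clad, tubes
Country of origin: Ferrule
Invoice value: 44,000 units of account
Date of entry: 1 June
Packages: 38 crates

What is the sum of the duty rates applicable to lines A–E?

128%

Line A: zinc → V.3; tubes → V.3.3; cold-drawn → V.3.3.1. Scheduled 37%. Tyrosia agreement on V.3: RVC < 50%. → 37%.
Line B: stainless steel → V.1; tubes → V.1.1; hot-rolled → V.1.1.3. Scheduled 3%. Tyrosia agreement on V.3: V.1.1.3 not covered; anti-dumping (Tyrosia, V.1): +7%; total 3% + 7% = 10%. → 10%.
Line C: stainless steel → V.1; tubes → V.1.1; cold-drawn → V.1.1.1. Scheduled 29%. No special measure applies. → 29%.
Line D: zinc → V.3; flat-rolled → V.3.1; clad → V.3.1.1. Scheduled 16%. Tyrosia agreement on V.3: RVC < 50%. → 16%.
Line E: zinc → V.3; tubes → V.3.3; clad → V.3.3.3. Scheduled 36%. No special measure applies. → 36%.
Sum: 37% + 10% + 29% + 16% + 36% = 128%.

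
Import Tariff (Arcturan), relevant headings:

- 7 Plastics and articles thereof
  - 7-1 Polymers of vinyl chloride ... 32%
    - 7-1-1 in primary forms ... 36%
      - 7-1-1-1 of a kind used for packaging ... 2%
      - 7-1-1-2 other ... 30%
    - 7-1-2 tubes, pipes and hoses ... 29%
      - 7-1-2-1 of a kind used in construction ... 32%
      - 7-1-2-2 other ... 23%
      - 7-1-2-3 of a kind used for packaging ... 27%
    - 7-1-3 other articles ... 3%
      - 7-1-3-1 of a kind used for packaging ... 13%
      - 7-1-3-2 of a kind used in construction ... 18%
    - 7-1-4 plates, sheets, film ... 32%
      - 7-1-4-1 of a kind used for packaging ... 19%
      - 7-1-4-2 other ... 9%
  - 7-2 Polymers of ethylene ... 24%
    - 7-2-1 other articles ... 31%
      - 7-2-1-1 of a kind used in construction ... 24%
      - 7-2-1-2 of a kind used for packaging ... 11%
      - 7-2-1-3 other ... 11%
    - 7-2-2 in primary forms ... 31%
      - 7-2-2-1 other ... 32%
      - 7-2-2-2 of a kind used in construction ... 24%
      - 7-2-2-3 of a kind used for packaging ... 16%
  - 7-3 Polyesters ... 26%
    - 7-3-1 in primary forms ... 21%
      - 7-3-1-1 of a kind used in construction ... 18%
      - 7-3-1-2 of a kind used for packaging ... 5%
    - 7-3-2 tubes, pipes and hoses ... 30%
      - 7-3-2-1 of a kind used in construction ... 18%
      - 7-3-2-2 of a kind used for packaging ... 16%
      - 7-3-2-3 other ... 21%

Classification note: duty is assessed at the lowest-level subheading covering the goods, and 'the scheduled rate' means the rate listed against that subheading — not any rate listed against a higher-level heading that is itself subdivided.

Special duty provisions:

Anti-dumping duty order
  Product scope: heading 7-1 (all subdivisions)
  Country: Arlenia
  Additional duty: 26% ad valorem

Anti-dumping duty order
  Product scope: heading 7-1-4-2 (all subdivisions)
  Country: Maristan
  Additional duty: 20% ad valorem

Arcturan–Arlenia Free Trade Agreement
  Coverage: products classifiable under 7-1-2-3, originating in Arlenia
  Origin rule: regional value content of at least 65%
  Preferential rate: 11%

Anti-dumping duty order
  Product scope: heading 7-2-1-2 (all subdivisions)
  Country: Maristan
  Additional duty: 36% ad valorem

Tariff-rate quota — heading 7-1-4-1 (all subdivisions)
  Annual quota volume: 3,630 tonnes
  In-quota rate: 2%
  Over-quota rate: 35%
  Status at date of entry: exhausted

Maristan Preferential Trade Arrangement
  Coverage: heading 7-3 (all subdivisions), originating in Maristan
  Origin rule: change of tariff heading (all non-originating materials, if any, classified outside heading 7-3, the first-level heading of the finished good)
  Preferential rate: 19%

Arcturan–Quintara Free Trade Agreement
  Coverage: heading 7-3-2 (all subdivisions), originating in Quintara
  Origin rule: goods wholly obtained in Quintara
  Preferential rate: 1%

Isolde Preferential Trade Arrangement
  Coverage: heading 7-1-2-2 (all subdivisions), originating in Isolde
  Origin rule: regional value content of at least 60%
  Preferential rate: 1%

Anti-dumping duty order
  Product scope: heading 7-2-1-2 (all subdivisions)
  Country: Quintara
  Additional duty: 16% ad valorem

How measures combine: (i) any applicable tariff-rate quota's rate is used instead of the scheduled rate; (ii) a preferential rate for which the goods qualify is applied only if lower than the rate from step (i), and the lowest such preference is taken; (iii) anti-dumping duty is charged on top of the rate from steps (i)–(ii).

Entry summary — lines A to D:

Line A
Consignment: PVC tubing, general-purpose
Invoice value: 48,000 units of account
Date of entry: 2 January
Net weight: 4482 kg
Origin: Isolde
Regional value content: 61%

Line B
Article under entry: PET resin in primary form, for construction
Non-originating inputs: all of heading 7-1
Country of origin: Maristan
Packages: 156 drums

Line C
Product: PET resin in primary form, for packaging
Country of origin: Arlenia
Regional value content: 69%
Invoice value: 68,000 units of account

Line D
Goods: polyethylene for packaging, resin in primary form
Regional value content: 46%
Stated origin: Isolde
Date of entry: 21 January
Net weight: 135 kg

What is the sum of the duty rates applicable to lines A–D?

Line A: PVC → 7-1; tubing → 7-1-2; general-purpose → 7-1-2-2. Scheduled 23%. Isolde agreement on 7-1-2-2: RVC ≥ 60% → 1% available; preferential 1%. → 1%.
Line B: PET → 7-3; resin in primary form → 7-3-1; for construction → 7-3-1-1. Scheduled 18%. Maristan agreement on 7-3: CTH met → 19% available; preference 19% not lower than 18% → no reduction. → 18%.
Line C: PET → 7-3; resin in primary form → 7-3-1; for packaging → 7-3-1-2. Scheduled 5%. Arlenia agreement on 7-1-2-3: 7-3-1-2 not covered. → 5%.
Line D: polyethylene → 7-2; resin in primary form → 7-2-2; for packaging → 7-2-2-3. Scheduled 16%. Isolde agreement on 7-1-2-2: 7-2-2-3 not covered. → 16%.
Sum: 1% + 18% + 5% + 16% = 40%.

40%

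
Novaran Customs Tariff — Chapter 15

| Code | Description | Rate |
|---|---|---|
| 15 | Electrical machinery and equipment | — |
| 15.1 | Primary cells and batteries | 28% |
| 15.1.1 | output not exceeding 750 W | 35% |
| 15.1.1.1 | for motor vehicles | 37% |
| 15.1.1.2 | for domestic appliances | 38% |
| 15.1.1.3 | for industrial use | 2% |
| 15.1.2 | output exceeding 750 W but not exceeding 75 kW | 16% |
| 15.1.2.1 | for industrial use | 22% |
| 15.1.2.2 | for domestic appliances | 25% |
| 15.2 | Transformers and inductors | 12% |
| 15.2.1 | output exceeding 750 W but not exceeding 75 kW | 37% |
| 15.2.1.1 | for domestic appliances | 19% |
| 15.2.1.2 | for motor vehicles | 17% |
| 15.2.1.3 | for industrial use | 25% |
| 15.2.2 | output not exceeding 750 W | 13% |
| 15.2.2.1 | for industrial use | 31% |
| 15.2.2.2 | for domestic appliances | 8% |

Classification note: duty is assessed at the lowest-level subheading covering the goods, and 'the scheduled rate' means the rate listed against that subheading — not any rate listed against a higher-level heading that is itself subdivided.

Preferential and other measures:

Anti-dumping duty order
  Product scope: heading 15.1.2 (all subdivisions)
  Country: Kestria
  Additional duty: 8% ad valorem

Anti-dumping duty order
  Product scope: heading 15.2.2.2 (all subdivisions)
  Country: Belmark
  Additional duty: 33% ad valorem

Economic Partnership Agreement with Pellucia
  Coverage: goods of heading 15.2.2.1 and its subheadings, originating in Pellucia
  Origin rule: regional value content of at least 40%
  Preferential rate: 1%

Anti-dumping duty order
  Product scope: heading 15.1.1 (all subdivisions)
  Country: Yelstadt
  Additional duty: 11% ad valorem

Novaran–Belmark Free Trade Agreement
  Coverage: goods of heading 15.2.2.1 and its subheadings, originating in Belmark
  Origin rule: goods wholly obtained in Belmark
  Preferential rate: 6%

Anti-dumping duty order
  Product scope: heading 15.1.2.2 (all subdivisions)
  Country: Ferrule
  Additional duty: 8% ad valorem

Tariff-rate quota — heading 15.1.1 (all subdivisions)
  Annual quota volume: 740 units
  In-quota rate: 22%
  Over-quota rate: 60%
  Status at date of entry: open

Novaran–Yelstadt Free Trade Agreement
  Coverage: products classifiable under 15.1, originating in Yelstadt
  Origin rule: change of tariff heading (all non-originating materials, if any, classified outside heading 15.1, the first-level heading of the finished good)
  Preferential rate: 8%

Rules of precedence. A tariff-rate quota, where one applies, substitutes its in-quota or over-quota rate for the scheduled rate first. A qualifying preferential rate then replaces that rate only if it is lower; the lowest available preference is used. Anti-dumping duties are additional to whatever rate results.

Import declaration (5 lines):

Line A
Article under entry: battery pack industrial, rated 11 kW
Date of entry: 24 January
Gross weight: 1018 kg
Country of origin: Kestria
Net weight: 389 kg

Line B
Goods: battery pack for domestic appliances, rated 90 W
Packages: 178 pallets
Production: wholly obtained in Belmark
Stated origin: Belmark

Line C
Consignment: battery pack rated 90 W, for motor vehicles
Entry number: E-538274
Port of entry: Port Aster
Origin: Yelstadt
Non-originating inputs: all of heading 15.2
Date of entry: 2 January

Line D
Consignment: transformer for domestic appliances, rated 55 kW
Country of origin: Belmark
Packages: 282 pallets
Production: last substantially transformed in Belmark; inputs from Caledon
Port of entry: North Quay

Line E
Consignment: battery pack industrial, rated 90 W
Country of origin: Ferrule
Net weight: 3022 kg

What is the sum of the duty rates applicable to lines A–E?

Line A: battery pack → 15.1; rated 11 kW → 15.1.2; industrial → 15.1.2.1. Scheduled 22%. anti-dumping (Kestria, 15.1.2): +8%; total 22% + 8% = 30%. → 30%.
Line B: battery pack → 15.1; rated 90 W → 15.1.1; for domestic appliances → 15.1.1.2. Scheduled 38%. quota on 15.1.1 open → in-quota 22%; Belmark agreement on 15.2.2.1: 15.1.1.2 not covered. → 22%.
Line C: battery pack → 15.1; rated 90 W → 15.1.1; for motor vehicles → 15.1.1.1. Scheduled 37%. quota on 15.1.1 open → in-quota 22%; Yelstadt agreement on 15.1: CTH met → 8% available; preferential 8%; anti-dumping (Yelstadt, 15.1.1): +11%; total 8% + 11% = 19%. → 19%.
Line D: transformer → 15.2; rated 55 kW → 15.2.1; for domestic appliances → 15.2.1.1. Scheduled 19%. Belmark agreement on 15.2.2.1: 15.2.1.1 not covered. → 19%.
Line E: battery pack → 15.1; rated 90 W → 15.1.1; industrial → 15.1.1.3. Scheduled 2%. quota on 15.1.1 open → in-quota 22%. → 22%.
Sum: 30% + 22% + 19% + 19% + 22% = 112%.

112%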